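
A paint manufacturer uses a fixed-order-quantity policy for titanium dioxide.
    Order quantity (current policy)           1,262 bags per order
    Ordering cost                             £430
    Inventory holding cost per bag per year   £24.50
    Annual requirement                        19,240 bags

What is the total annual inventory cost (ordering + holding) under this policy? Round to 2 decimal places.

£22,015.13

Annual ordering cost = (D/Q)·S = (19,240/1,262) × 430 = £6,555.63
Annual holding cost  = (Q/2)·H = (1,262/2) × 24.5 = £15,459.50
Total = £6,555.63 + £15,459.50 = £22,015.13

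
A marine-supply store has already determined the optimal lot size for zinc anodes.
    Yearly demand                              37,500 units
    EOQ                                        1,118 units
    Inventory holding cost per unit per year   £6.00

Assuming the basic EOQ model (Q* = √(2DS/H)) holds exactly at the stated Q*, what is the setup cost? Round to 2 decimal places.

Since Q* = (2DS/H)^½, squaring gives Q*²·H = 2DS.
S = Q²H / (2D) = 1,118² × 6 / (2 × 37,500) = 99.9939

£99.99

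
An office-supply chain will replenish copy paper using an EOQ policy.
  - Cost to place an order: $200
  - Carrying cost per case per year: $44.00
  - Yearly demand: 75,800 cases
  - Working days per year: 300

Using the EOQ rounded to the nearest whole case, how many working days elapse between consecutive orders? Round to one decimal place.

EOQ = √(2DS/H) = √(2 × 75,800 × 200 / 44)
    = √(689,090.91) ≈ 830.11 → Q = 830 cases
Cycle time = (working days × Q)/D = (300 × 830) / 75,800 = 3.285 days

3.3 days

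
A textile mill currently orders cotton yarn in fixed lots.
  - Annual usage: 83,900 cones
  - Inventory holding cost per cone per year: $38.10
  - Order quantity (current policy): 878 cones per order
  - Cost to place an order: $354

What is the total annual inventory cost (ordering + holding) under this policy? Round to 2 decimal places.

$50,553.46

Ordering: D/Q × S = 83,900/878 × $354 = $33,827.56
Holding:  Q/2 × H = 878/2 × $38.1 = $16,725.90
Total = $33,827.56 + $16,725.90 = $50,553.46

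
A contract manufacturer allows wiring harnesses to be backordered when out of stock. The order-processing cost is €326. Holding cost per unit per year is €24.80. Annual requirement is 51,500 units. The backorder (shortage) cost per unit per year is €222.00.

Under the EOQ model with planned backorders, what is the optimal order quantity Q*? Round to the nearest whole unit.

1,227 units

Basic EOQ = √(2·51,500·326/24.8) = 1,163.594
Backorder adjustment √((H+b)/b) = √((24.8+222)/222) = 1.0544
Q* = 1,163.594 × 1.0544 ≈ 1,226.87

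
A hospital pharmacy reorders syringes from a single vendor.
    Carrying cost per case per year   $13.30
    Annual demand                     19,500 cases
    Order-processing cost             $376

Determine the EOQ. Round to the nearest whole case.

2DS/H = 2·19,500·376/13.3 = 1,102,556.39
EOQ = √1,102,556.39 ≈ 1,050.03

1,050 cases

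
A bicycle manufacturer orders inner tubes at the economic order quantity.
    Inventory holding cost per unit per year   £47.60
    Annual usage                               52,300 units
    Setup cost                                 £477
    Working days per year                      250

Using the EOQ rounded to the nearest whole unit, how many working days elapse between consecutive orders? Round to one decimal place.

4.9 days

Optimal lot size Q* = (2 × 52,300 × £477 / £47.6)^½ ≈ 1,023.82 → Q = 1,024 units
Days between orders = 250 / (D/Q) = 250 / 51.074 ≈ 4.895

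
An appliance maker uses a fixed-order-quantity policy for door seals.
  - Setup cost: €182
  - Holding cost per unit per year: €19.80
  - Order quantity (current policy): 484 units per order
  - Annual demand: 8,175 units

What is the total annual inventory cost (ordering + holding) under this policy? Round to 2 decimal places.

Annual ordering cost = (D/Q)·S = (8,175/484) × 182 = €3,074.07
Annual holding cost  = (Q/2)·H = (484/2) × 19.8 = €4,791.60
Total = €3,074.07 + €4,791.60 = €7,865.67

€7,865.67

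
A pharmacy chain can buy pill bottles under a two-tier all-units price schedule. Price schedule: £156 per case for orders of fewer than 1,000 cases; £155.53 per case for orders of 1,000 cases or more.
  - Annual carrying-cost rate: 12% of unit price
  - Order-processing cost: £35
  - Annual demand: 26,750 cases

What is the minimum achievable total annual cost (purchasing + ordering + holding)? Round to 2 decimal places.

H₁ = 12%×£156 = £18.7200;  H₂ = 12%×£155.53 = £18.6636
EOQ₁ = √(2×26,750×35/18.7200) = 316.27  (< 1,000, feasible at tier 1)
EOQ₂ = √(2×26,750×35/18.6636) = 316.75  (< 1,000 → use Q = 1,000 at tier-2 price)
TC(tier 1 (EOQ₁), Q≈316.3) = £4,178,920.57
TC(tier 2, Q≈1,000.0) = £4,170,695.55
Minimum at tier 2: £4,170,695.55

£4,170,695.55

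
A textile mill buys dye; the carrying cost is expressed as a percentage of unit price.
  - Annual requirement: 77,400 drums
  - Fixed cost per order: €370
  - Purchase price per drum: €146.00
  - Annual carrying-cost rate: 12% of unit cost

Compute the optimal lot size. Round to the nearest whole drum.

1,808 drums

Holding cost per drum per year: H = 12% × €146 = €17.5200
EOQ = √(2DS/H) = √(2 × 77,400 × 370 / 17.52)
    = √(3,269,178.08) ≈ 1,808.09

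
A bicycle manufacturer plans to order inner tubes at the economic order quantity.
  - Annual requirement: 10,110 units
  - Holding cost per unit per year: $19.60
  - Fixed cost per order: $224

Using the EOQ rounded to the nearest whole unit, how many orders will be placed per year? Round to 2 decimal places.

EOQ = √(2DS/H) = √(2 × 10,110 × 224 / 19.6)
    = √(231,085.71) ≈ 480.71 → Q = 481
Orders per year = D/Q = 10,110 / 481 = 21.019

21.02 orders per year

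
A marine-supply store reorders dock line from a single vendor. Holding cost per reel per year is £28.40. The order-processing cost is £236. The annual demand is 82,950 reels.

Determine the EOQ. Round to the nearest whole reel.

Optimal lot size Q* = (2 × 82,950 × £236 / £28.4)^½ ≈ 1,174.14

1,174 reels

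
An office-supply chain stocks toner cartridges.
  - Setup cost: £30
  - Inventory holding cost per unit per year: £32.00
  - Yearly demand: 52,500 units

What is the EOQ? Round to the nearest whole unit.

314 units

2DS/H = 2·52,500·30/32 = 98,437.50
EOQ = √98,437.50 ≈ 313.75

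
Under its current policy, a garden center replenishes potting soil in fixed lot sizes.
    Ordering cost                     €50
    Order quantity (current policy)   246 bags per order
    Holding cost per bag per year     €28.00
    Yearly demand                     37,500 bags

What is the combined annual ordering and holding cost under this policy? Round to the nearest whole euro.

€11,066

Orders/yr = 37,500/246 = 152.439; ordering cost = 152.439 × €50 = €7,621.95
Average inventory = 246/2 = 123; holding cost = 123 × €28 = €3,444.00
Total = €7,621.95 + €3,444.00 = €11,065.95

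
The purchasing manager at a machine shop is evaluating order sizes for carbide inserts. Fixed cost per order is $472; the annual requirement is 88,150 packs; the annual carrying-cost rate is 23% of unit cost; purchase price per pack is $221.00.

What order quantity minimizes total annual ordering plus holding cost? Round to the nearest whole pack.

Holding cost per pack per year: H = 23% × $221 = $50.8300
Optimal lot size Q* = (2 × 88,150 × $472 / $50.83)^½ ≈ 1,279.49

1,279 packs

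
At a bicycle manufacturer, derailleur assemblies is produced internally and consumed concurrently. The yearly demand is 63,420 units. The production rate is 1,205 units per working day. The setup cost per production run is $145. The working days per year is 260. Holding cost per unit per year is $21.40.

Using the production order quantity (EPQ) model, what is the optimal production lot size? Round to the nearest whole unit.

1,038 units

Daily demand d = 63,420/260 = 243.923; p = 1205; 1 − d/p = 0.79757
EPQ = √(2DS / (H(1 − d/p)))
    = √(2 × 63,420 × 145 / (21.4 × 0.79757)) ≈ 1,038.05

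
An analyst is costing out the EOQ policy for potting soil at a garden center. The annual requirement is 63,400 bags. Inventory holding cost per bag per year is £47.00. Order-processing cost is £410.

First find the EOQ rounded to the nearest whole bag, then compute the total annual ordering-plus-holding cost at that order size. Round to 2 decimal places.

Q* = √(2·D·S / H) = √(2·63,400·410 / 47) = √1,106,127.7 ≈ 1,051.73 → Q = 1,052 bags
Annual ordering cost = (D/Q)·S = (63,400/1,052) × 410 = £24,709.13
Annual holding cost  = (Q/2)·H = (1,052/2) × 47 = £24,722.00
Total = £24,709.13 + £24,722.00 = £49,431.13

£49,431.13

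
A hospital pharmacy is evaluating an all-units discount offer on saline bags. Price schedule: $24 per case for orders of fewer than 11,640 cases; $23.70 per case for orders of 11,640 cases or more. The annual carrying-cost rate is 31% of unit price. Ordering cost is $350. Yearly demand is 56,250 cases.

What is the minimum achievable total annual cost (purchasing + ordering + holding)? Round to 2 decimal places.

H₁ = 31%×$24 = $7.4400;  H₂ = 31%×$23.70 = $7.3470
EOQ₁ = √(2×56,250×350/7.4400) = 2,300.51  (< 11,640, feasible at tier 1)
EOQ₂ = √(2×56,250×350/7.3470) = 2,315.02  (< 11,640 → use Q = 11,640 at tier-2 price)
TC(tier 1 (EOQ₁), Q≈2,300.5) = $1,367,115.78
TC(tier 2, Q≈11,640.0) = $1,377,575.91
Minimum at tier 1 (EOQ₁): $1,367,115.78

$1,367,115.78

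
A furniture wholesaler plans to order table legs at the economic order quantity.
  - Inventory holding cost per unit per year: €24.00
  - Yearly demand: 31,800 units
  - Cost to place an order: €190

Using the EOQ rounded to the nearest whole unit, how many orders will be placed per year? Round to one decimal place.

EOQ = √(2DS/H) = √(2 × 31,800 × 190 / 24)
    = √(503,500.00) ≈ 709.58 → Q = 710
N = D/Q = 31,800/710 ≈ 44.789 orders/yr

44.8 orders per year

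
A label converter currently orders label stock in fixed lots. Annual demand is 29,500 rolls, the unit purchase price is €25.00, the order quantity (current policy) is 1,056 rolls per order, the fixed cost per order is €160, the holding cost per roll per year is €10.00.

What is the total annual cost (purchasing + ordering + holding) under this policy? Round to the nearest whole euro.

€747,250

Ordering: D/Q × S = 29,500/1,056 × €160 = €4,469.70
Holding:  Q/2 × H = 1,056/2 × €10 = €5,280.00
Purchase cost = D·C = 29,500 × 25 = €737,500.00
Total = €4,469.70 + €5,280.00 + €737,500.00 = €747,249.70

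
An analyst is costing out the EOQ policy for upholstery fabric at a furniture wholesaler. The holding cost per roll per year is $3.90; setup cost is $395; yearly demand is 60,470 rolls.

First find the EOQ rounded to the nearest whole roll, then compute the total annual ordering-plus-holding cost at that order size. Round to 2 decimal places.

$13,649.47

Optimal lot size Q* = (2 × 60,470 × $395 / $3.9)^½ ≈ 3,499.86 → Q = 3,500 rolls
Orders/yr = 60,470/3,500 = 17.277; ordering cost = 17.277 × $395 = $6,824.47
Average inventory = 3,500/2 = 1750; holding cost = 1750 × $3.9 = $6,825.00
Total = $6,824.47 + $6,825.00 = $13,649.47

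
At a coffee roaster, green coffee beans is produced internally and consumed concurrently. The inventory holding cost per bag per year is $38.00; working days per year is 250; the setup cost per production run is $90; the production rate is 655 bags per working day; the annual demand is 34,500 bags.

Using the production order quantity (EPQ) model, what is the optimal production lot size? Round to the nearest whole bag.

455 bags

d = 34,500/250 = 138.0000 bags/day;  effective holding cost H(1 − d/p) = 38·(1 − 138.0000/655) = 29.99389
Q* = √(2DS / H_eff) = √(2·34,500·90 / 29.99389) ≈ 455.02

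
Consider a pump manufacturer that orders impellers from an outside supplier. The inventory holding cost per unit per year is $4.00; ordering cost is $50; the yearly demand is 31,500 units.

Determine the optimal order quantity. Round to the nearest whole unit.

887 units

Q* = √(2·D·S / H) = √(2·31,500·50 / 4) = √787,500.0 ≈ 887.41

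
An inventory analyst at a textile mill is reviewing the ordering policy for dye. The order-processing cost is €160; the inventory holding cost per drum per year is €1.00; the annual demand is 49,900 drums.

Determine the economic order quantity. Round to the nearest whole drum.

Q* = √(2·D·S / H) = √(2·49,900·160 / 1) = √15,968,000.0 ≈ 3,996.00

3,996 drums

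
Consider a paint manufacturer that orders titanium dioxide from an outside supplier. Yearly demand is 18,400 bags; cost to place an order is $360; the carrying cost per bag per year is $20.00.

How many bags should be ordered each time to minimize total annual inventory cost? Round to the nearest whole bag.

814 bags

Optimal lot size Q* = (2 × 18,400 × $360 / $20)^½ ≈ 813.88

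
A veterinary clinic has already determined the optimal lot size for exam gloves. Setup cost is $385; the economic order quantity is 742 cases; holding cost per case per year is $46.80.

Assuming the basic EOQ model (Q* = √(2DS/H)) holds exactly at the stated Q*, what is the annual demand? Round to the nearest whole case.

33,463 cases per year

EOQ relation: Q² = 2DS/H, so rearrange for the unknown.
D = Q²H / (2S) = 742² × 46.8 / (2 × 385) = 33,462.85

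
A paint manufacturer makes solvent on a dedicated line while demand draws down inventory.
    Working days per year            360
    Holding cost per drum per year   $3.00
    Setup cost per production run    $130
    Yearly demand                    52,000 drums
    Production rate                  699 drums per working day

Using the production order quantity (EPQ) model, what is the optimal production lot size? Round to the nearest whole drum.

2,383 drums

d = 52,000/360 = 144.4444 drums/day;  effective holding cost H(1 − d/p) = 3·(1 − 144.4444/699) = 2.38007
Q* = √(2DS / H_eff) = √(2·52,000·130 / 2.38007) ≈ 2,383.38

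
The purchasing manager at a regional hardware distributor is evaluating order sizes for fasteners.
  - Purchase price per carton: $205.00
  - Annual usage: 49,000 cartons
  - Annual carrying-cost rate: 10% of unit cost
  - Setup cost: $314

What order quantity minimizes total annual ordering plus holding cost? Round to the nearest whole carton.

1,225 cartons

Carrying cost H = $205 × 10% = $20.5000/carton/yr
Q* = √(2·D·S / H) = √(2·49,000·314 / 20.5) = √1,501,073.2 ≈ 1,225.18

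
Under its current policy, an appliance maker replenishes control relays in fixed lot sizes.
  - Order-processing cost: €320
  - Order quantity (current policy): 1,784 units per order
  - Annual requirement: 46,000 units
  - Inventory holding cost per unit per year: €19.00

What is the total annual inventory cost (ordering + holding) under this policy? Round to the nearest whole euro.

€25,199

Annual ordering cost = (D/Q)·S = (46,000/1,784) × 320 = €8,251.12
Annual holding cost  = (Q/2)·H = (1,784/2) × 19 = €16,948.00
Total = €8,251.12 + €16,948.00 = €25,199.12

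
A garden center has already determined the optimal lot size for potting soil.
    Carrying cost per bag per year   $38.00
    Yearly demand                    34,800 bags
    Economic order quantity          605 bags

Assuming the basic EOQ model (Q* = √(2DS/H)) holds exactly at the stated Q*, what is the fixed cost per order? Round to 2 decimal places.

$199.84

Since Q* = (2DS/H)^½, squaring gives Q*²·H = 2DS.
S = Q²H / (2D) = 605² × 38 / (2 × 34,800) = 199.8412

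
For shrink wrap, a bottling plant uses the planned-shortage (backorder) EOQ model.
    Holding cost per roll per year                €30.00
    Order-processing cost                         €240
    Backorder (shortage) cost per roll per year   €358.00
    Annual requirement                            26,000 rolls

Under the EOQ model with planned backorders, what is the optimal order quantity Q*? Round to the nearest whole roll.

671 rolls

Q* = √(2DS/H) · √((H + b)/b)
   = √(2 × 26,000 × 240 / 30) · √((30 + 358) / 358)
   = 644.981 × 1.0411 ≈ 671.46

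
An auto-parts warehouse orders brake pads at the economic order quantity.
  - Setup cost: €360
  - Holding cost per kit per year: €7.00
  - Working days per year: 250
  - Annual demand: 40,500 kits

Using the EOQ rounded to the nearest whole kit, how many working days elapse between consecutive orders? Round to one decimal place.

12.6 days

Q* = √(2·D·S / H) = √(2·40,500·360 / 7) = √4,165,714.3 ≈ 2,041.01 → Q = 2,041 kits
Days between orders = 250 / (D/Q) = 250 / 19.843 ≈ 12.599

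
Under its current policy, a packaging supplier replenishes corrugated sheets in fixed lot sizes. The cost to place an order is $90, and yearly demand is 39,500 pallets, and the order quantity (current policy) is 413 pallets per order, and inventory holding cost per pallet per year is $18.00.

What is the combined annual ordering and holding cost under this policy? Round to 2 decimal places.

Annual ordering cost = (D/Q)·S = (39,500/413) × 90 = $8,607.75
Annual holding cost  = (Q/2)·H = (413/2) × 18 = $3,717.00
Total = $8,607.75 + $3,717.00 = $12,324.75

$12,324.75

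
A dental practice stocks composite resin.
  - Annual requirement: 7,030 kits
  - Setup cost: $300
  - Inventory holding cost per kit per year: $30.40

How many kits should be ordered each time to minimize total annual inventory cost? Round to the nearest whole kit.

372 kits

2DS/H = 2·7,030·300/30.4 = 138,750.00
EOQ = √138,750.00 ≈ 372.49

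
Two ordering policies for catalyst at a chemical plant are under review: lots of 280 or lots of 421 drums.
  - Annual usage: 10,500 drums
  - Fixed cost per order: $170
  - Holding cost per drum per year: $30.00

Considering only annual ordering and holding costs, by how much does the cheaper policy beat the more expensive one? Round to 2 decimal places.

$20.10

Annual cost at Q: ordering D·S/Q plus holding Q·H/2.
TC(280) = (10,500/280)×170 + (280/2)×30 = $10,575.00
TC(421) = (10,500/421)×170 + (421/2)×30 = $10,554.90
Lots of 421 are cheaper by $20.10.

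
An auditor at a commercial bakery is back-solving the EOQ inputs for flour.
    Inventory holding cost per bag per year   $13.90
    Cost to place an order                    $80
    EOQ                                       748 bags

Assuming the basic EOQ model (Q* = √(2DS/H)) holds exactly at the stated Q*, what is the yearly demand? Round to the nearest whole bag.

48,607 bags per year

From Q* = √(2DS/H) ⇒ Q*² = 2DS/H.
D = Q²H / (2S) = 748² × 13.9 / (2 × 80) = 48,606.91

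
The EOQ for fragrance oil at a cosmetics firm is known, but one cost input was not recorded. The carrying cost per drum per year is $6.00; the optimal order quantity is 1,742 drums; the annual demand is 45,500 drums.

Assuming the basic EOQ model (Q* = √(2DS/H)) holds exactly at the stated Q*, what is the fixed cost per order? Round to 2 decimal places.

$200.08

From Q* = √(2DS/H) ⇒ Q*² = 2DS/H.
S = Q²H / (2D) = 1,742² × 6 / (2 × 45,500) = 200.0811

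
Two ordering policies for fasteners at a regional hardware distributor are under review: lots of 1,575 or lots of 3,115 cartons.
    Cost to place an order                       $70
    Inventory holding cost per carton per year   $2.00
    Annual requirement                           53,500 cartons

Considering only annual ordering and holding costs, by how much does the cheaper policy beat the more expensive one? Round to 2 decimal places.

$364.47

TC(Q) = (D/Q)S + (Q/2)H
TC(1,575) = (53,500/1,575)×70 + (1,575/2)×2 = $3,952.78
TC(3,115) = (53,500/3,115)×70 + (3,115/2)×2 = $4,317.25
|ΔTC| = |$3,952.78 − $4,317.25| = $364.47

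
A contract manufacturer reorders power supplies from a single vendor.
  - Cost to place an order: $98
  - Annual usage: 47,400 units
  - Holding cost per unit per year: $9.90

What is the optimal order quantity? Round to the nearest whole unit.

969 units

Q* = √(2·D·S / H) = √(2·47,400·98 / 9.9) = √938,424.2 ≈ 968.72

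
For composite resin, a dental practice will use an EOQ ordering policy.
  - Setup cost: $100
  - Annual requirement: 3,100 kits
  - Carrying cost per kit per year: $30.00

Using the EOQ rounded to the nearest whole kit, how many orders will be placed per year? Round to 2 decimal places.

21.53 orders per year

2DS/H = 2·3,100·100/30 = 20,666.67
EOQ = √20,666.67 ≈ 143.76 → Q = 144
N = D/Q = 3,100/144 ≈ 21.528 orders/yr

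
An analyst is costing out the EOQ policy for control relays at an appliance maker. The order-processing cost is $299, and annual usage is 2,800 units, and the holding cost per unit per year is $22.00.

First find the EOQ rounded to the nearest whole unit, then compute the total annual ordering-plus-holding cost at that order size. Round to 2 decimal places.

EOQ = √(2DS/H) = √(2 × 2,800 × 299 / 22)
    = √(76,109.09) ≈ 275.88 → Q = 276 units
Annual ordering cost = (D/Q)·S = (2,800/276) × 299 = $3,033.33
Annual holding cost  = (Q/2)·H = (276/2) × 22 = $3,036.00
Total = $3,033.33 + $3,036.00 = $6,069.33

$6,069.33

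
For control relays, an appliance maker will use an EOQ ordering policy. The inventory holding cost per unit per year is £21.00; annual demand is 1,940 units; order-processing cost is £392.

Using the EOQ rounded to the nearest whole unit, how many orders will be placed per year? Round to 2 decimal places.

7.21 orders per year

Q* = √(2·D·S / H) = √(2·1,940·392 / 21) = √72,426.7 ≈ 269.12 → Q = 269
Orders per year = D/Q = 1,940 / 269 = 7.212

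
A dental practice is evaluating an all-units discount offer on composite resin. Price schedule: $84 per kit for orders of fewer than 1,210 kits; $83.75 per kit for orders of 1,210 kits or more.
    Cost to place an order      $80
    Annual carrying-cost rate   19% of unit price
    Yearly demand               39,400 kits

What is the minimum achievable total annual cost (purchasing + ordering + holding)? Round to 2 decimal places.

H₁ = 19%×$84 = $15.9600;  H₂ = 19%×$83.75 = $15.9125
EOQ₁ = √(2×39,400×80/15.9600) = 628.48  (< 1,210, feasible at tier 1)
EOQ₂ = √(2×39,400×80/15.9125) = 629.42  (< 1,210 → use Q = 1,210 at tier-2 price)
TC(tier 1 (EOQ₁), Q≈628.5) = $3,319,630.55
TC(tier 2, Q≈1,210.0) = $3,311,982.02
Minimum at tier 2: $3,311,982.02

$3,311,982.02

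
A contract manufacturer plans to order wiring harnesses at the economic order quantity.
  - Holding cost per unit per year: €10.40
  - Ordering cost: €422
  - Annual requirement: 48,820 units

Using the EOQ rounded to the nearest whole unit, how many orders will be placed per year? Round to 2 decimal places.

2DS/H = 2·48,820·422/10.4 = 3,961,930.77
EOQ = √3,961,930.77 ≈ 1,990.46 → Q = 1,990
Orders per year = D/Q = 48,820 / 1,990 = 24.533

24.53 orders per year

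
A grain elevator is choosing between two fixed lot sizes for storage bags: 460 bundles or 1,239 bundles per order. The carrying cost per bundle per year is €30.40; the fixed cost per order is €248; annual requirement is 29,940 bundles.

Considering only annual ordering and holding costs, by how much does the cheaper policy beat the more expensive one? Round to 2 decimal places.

€1,692.07

For each Q, cost = (D/Q)·S + (Q/2)·H.
TC(460) = (29,940/460)×248 + (460/2)×30.4 = €23,133.57
TC(1,239) = (29,940/1,239)×248 + (1,239/2)×30.4 = €24,825.63
|ΔTC| = |€23,133.57 − €24,825.63| = €1,692.07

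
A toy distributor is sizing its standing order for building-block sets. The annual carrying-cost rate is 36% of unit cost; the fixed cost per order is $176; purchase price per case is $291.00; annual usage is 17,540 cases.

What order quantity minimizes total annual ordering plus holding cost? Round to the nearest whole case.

243 cases

H = i·C = 0.36 × $291 = $104.7600 per case-year
Optimal lot size Q* = (2 × 17,540 × $176 / $104.76)^½ ≈ 242.77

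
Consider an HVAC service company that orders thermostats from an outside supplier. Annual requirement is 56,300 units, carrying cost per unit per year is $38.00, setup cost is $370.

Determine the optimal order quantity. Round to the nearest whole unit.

1,047 units

2DS/H = 2·56,300·370/38 = 1,096,368.42
EOQ = √1,096,368.42 ≈ 1,047.08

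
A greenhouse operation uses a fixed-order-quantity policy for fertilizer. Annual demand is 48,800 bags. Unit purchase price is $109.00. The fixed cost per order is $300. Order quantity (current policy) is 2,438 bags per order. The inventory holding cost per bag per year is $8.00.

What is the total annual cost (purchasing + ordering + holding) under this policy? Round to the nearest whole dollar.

Ordering: D/Q × S = 48,800/2,438 × $300 = $6,004.92
Holding:  Q/2 × H = 2,438/2 × $8 = $9,752.00
Purchase cost = D·C = 48,800 × 109 = $5,319,200.00
Total = $6,004.92 + $9,752.00 + $5,319,200.00 = $5,334,956.92

$5,334,957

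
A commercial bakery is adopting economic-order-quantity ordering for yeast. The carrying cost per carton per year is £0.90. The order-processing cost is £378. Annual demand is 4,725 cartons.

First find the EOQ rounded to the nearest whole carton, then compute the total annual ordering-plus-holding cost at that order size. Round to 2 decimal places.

£1,793.01

Q* = √(2·D·S / H) = √(2·4,725·378 / 0.9) = √3,969,000.0 ≈ 1,992.23 → Q = 1,992 cartons
Annual ordering cost = (D/Q)·S = (4,725/1,992) × 378 = £896.61
Annual holding cost  = (Q/2)·H = (1,992/2) × 0.9 = £896.40
Total = £896.61 + £896.40 = £1,793.01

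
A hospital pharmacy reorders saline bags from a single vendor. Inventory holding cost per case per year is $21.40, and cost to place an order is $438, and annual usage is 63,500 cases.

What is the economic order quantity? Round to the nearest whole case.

EOQ = √(2DS/H) = √(2 × 63,500 × 438 / 21.4)
    = √(2,599,345.79) ≈ 1,612.25

1,612 cases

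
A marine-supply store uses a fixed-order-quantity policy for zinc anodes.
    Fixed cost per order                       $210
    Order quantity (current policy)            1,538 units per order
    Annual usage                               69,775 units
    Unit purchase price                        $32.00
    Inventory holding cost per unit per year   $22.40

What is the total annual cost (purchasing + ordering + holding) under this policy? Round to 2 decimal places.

$2,259,552.75

Ordering: D/Q × S = 69,775/1,538 × $210 = $9,527.15
Holding:  Q/2 × H = 1,538/2 × $22.4 = $17,225.60
Purchase cost = D·C = 69,775 × 32 = $2,232,800.00
Total = $9,527.15 + $17,225.60 + $2,232,800.00 = $2,259,552.75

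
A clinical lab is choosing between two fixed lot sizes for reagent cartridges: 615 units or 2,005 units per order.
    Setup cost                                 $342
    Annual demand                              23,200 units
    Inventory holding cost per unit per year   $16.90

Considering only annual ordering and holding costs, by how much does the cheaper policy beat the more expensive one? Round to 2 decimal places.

$2,801.34

TC(Q) = (D/Q)S + (Q/2)H
TC(615) = (23,200/615)×342 + (615/2)×16.9 = $18,098.21
TC(2,005) = (23,200/2,005)×342 + (2,005/2)×16.9 = $20,899.56
Cheaper: Q = 615.  Difference = $2,801.34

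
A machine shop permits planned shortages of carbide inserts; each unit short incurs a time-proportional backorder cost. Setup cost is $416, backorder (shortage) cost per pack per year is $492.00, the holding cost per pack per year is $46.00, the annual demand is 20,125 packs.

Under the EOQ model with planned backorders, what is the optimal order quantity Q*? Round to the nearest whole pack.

Basic EOQ = √(2·20,125·416/46) = 603.324
Backorder adjustment √((H+b)/b) = √((46+492)/492) = 1.0457
Q* = 603.324 × 1.0457 ≈ 630.90

631 packs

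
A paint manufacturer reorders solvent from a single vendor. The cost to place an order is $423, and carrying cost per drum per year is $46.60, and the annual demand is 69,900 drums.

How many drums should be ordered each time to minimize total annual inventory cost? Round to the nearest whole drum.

1,126 drums

EOQ = √(2DS/H) = √(2 × 69,900 × 423 / 46.6)
    = √(1,269,000.00) ≈ 1,126.50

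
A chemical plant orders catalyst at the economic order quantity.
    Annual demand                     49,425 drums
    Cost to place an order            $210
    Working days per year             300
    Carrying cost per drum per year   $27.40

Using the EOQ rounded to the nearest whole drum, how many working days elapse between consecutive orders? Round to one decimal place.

5.3 days

Q* = √(2·D·S / H) = √(2·49,425·210 / 27.4) = √757,609.5 ≈ 870.41 → Q = 870 drums
Days between orders = 300 / (D/Q) = 300 / 56.810 ≈ 5.281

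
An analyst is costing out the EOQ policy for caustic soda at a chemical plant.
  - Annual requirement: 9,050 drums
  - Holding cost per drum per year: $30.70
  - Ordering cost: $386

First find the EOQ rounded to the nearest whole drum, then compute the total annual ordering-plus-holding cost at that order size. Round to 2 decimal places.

$14,645.43

Q* = √(2·D·S / H) = √(2·9,050·386 / 30.7) = √227,576.5 ≈ 477.05 → Q = 477 drums
Ordering: D/Q × S = 9,050/477 × $386 = $7,323.48
Holding:  Q/2 × H = 477/2 × $30.7 = $7,321.95
Total = $7,323.48 + $7,321.95 = $14,645.43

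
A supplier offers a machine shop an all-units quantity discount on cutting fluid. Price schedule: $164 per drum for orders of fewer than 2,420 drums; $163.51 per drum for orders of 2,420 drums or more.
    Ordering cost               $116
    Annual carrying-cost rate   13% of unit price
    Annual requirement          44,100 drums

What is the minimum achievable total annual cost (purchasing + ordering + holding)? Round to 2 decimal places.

H₁ = 13%×$164 = $21.3200;  H₂ = 13%×$163.51 = $21.2563
EOQ₁ = √(2×44,100×116/21.3200) = 692.74  (< 2,420, feasible at tier 1)
EOQ₂ = √(2×44,100×116/21.2563) = 693.78  (< 2,420 → use Q = 2,420 at tier-2 price)
TC(tier 1 (EOQ₁), Q≈692.7) = $7,247,169.20
TC(tier 2, Q≈2,420.0) = $7,238,625.01
Minimum at tier 2: $7,238,625.01

$7,238,625.01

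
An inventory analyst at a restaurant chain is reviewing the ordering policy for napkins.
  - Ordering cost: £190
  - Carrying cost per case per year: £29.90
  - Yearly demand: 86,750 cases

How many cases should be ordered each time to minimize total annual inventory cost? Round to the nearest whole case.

1,050 cases

2DS/H = 2·86,750·190/29.9 = 1,102,508.36
EOQ = √1,102,508.36 ≈ 1,050.00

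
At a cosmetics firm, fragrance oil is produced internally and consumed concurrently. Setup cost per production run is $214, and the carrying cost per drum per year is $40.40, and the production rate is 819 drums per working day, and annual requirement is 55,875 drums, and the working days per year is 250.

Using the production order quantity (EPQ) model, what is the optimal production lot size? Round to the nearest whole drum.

902 drums

Daily demand d = 55,875/250 = 223.500; p = 819; 1 − d/p = 0.72711
EPQ = √(2DS / (H(1 − d/p)))
    = √(2 × 55,875 × 214 / (40.4 × 0.72711)) ≈ 902.28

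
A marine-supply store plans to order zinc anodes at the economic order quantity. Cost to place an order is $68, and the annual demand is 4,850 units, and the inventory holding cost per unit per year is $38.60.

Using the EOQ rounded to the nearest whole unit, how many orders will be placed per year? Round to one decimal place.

EOQ = √(2DS/H) = √(2 × 4,850 × 68 / 38.6)
    = √(17,088.08) ≈ 130.72 → Q = 131
Orders per year = D/Q = 4,850 / 131 = 37.023

37.0 orders per year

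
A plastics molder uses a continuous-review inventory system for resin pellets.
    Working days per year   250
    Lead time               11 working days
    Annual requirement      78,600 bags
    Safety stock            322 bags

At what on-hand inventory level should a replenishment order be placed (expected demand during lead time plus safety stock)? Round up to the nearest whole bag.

3,781 bags

Daily demand d = 78,600 / 250 = 314.400 bags/day
Demand during lead time = 314.400 × 11 = 3,458.40
Reorder point = 3,458.40 + 322 = 3,780.40 → round up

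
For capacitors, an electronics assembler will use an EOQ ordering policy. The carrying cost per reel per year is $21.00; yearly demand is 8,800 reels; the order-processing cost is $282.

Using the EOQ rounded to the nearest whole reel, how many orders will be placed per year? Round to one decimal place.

18.1 orders per year

2DS/H = 2·8,800·282/21 = 236,342.86
EOQ = √236,342.86 ≈ 486.15 → Q = 486
Orders per year = D/Q = 8,800 / 486 = 18.107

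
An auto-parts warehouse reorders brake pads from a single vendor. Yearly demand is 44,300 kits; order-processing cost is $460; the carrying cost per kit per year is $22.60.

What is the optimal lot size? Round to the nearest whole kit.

EOQ = √(2DS/H) = √(2 × 44,300 × 460 / 22.6)
    = √(1,803,362.83) ≈ 1,342.89

1,343 kits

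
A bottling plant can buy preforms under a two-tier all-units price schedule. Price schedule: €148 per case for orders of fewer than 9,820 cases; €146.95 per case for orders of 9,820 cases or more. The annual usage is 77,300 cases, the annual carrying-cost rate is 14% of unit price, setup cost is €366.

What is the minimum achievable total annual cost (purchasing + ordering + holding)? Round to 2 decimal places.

H₁ = 14%×€148 = €20.7200;  H₂ = 14%×€146.95 = €20.5730
EOQ₁ = √(2×77,300×366/20.7200) = 1,652.53  (< 9,820, feasible at tier 1)
EOQ₂ = √(2×77,300×366/20.5730) = 1,658.43  (< 9,820 → use Q = 9,820 at tier-2 price)
TC(tier 1 (EOQ₁), Q≈1,652.5) = €11,474,640.51
TC(tier 2, Q≈9,820.0) = €11,463,129.47
Minimum at tier 2: €11,463,129.47

€11,463,129.47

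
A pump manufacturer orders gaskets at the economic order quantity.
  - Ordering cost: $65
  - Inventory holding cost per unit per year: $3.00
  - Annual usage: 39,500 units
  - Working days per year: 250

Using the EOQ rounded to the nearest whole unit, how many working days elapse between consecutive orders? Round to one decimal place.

Q* = √(2·D·S / H) = √(2·39,500·65 / 3) = √1,711,666.7 ≈ 1,308.31 → Q = 1,308 units
T = Q/D × 250 days = 1,308/39,500 × 250 = 8.278 days

8.3 days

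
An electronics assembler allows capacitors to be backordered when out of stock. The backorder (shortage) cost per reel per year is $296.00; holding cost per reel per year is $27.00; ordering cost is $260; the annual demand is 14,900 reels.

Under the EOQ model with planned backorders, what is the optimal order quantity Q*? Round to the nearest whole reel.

Q* = √(2DS/H) · √((H + b)/b)
   = √(2 × 14,900 × 260 / 27) · √((27 + 296) / 296)
   = 535.689 × 1.0446 ≈ 559.59

560 reels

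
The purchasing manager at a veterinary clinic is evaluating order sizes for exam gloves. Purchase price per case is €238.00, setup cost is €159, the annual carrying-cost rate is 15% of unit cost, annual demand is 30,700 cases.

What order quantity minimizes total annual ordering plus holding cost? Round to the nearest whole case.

523 cases

H = i·C = 0.15 × €238 = €35.7000 per case-year
Optimal lot size Q* = (2 × 30,700 × €159 / €35.7)^½ ≈ 522.94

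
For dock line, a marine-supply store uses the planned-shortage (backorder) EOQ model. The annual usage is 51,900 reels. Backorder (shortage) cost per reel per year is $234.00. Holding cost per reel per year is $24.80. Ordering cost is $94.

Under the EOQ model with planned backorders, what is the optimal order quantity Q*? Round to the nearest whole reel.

660 reels

Q* = √(2DS/H) · √((H + b)/b)
   = √(2 × 51,900 × 94 / 24.8) · √((24.8 + 234) / 234)
   = 627.244 × 1.0517 ≈ 659.65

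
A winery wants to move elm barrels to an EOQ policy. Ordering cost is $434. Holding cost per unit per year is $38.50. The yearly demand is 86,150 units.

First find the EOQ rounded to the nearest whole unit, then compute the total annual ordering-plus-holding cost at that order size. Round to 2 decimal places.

$53,655.95

2DS/H = 2·86,150·434/38.5 = 1,942,290.91
EOQ = √1,942,290.91 ≈ 1,393.66 → Q = 1,394 units
Orders/yr = 86,150/1,394 = 61.801; ordering cost = 61.801 × $434 = $26,821.45
Average inventory = 1,394/2 = 697; holding cost = 697 × $38.5 = $26,834.50
Total = $26,821.45 + $26,834.50 = $53,655.95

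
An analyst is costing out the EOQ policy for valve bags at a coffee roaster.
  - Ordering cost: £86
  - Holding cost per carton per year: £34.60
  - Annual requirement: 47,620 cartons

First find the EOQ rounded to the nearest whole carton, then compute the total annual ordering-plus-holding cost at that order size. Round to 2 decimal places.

Optimal lot size Q* = (2 × 47,620 × £86 / £34.6)^½ ≈ 486.54 → Q = 487 cartons
Ordering: D/Q × S = 47,620/487 × £86 = £8,409.28
Holding:  Q/2 × H = 487/2 × £34.6 = £8,425.10
Total = £8,409.28 + £8,425.10 = £16,834.38

£16,834.38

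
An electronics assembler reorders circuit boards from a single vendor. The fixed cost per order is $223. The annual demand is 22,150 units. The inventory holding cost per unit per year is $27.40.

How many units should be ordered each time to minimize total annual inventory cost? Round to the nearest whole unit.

600 units

EOQ = √(2DS/H) = √(2 × 22,150 × 223 / 27.4)
    = √(360,543.80) ≈ 600.45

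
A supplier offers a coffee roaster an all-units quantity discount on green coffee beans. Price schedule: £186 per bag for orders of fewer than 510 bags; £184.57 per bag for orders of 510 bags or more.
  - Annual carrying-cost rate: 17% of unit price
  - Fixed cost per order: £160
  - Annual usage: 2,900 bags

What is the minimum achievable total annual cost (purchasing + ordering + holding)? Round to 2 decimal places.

£544,163.91

H₁ = 17%×£186 = £31.6200;  H₂ = 17%×£184.57 = £31.3769
EOQ₁ = √(2×2,900×160/31.6200) = 171.31  (< 510, feasible at tier 1)
EOQ₂ = √(2×2,900×160/31.3769) = 171.98  (< 510 → use Q = 510 at tier-2 price)
TC(tier 1 (EOQ₁), Q≈171.3) = £544,816.95
TC(tier 2, Q≈510.0) = £544,163.91
Minimum at tier 2: £544,163.91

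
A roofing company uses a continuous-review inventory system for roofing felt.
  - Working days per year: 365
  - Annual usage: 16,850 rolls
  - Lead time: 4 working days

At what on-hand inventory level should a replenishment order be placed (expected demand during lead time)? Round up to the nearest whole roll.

185 rolls

Daily demand d = 16,850 / 365 = 46.164 rolls/day
Demand during lead time = 46.164 × 4 = 184.66
Reorder point = 184.66 → round up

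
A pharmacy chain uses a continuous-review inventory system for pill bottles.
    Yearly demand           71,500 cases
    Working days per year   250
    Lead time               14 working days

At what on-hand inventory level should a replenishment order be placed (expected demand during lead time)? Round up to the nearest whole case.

4,004 cases

Daily demand d = 71,500 / 250 = 286.000 cases/day
Demand during lead time = 286.000 × 14 = 4,004.00
Reorder point = 4,004.00 → round up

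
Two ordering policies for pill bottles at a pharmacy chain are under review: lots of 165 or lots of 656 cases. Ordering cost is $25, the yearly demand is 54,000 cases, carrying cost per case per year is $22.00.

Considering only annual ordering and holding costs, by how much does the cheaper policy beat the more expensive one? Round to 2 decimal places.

$722.89

For each Q, cost = (D/Q)·S + (Q/2)·H.
TC(165) = (54,000/165)×25 + (165/2)×22 = $9,996.82
TC(656) = (54,000/656)×25 + (656/2)×22 = $9,273.93
|ΔTC| = |$9,996.82 − $9,273.93| = $722.89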